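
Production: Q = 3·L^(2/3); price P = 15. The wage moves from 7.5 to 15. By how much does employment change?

ΔL = -56

From P·MP_L = w with MP_L = 2·L^(-1/3), the labor demand is L(w) = (30/w)^(3).
At w = 7.5: L = 64. At w = 15: L = 8.
ΔL = 8 − 64 = -56.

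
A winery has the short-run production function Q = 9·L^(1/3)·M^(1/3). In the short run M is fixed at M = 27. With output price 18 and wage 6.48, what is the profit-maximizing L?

L* = 125

With M = 27, MP_L = (1/3)·9·L^(-2/3)·27^(1/3) = 9·L^(-2/3).
Profit maximization for a price taker requires P·MP_L = w: 18·9·L^(-2/3) = 6.48.
So L^(-2/3) = 0.04, which gives L = 125.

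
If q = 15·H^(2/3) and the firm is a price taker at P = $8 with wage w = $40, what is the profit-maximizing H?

MP_H = (2/3)·15·H^(-1/3) = 10·H^(-1/3).
Profit maximization for a price taker requires P·MP_H = w: 8·10·H^(-1/3) = 40.
So H^(-1/3) = 0.5, which gives H = 8.

H* = 8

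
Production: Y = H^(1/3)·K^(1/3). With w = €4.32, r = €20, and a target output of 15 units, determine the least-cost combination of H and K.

Cost minimization requires the marginal rate of technical substitution to equal the input-price ratio: MP_H/MP_K = w/r.
Here MP_H/MP_K = (1/3)·(K/H)/(1/3) = (K/H). Setting this equal to 4.32/20 = 0.216 gives K = 0.216H.
Substituting into Y = 15: H^(1/3)·(0.216H)^(1/3) = 15.
Solving, H = 125 and K = 27.

H* = 125, K* = 27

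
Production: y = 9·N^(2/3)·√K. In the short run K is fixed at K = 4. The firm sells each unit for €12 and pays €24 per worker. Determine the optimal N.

With K = 4, MP_N = (2/3)·9·N^(-1/3)·4^(1/2) = 12·N^(-1/3).
Profit maximization for a price taker requires P·MP_N = w: 12·12·N^(-1/3) = 24.
So N^(-1/3) = 1/6, which gives N = 216.

N* = 216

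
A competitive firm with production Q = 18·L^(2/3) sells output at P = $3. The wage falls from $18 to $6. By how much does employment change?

ΔL = 208

From P·MP_L = w with MP_L = 12·L^(-1/3), the labor demand is L(w) = (36/w)^(3).
At w = 18: L = 8. At w = 6: L = 216.
ΔL = 216 − 8 = 208.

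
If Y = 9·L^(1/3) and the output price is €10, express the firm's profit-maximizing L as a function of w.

L(w) = (30/w)^(3/2)

MP_L = (1/3)·9·L^(-2/3) = 3·L^(-2/3).
Setting P·MP_L = w: 30·L^(-2/3) = w.
Solving for L: L^(-2/3) = w/30, so L = (30/w)^(3/2).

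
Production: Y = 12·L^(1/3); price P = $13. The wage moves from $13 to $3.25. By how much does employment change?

From P·MP_L = w with MP_L = 4·L^(-2/3), the labor demand is L(w) = (52/w)^(3/2).
At w = 13: L = 8. At w = 3.25: L = 64.
ΔL = 64 − 8 = 56.

ΔL = 56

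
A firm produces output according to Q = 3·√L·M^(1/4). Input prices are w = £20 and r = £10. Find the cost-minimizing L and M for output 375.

Cost minimization requires the marginal rate of technical substitution to equal the input-price ratio: MP_L/MP_M = w/r.
Here MP_L/MP_M = (1/2)·(M/L)/(1/4) = 2·(M/L). Setting this equal to 20/10 = 2 gives M = L.
Substituting into Q = 375: 3·L^(1/2)·(L)^(1/4) = 375.
Solving, L = 625 and M = 625.

L* = 625, M* = 625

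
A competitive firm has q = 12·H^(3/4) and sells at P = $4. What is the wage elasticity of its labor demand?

ε = -4

MP_H = (3/4)·12·H^(-1/4), so P·MP_H = w gives 36·H^(-1/4) = w.
Solving, H(w) = (36/w)^(4). This is a constant-elasticity form: H ∝ w^(−4), so ε = −4.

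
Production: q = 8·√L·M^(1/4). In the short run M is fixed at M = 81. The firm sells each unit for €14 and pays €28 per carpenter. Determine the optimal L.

L* = 36

With M = 81, MP_L = (1/2)·8·L^(-1/2)·81^(1/4) = 12·L^(-1/2).
Profit maximization for a price taker requires P·MP_L = w: 14·12·L^(-1/2) = 28.
So L^(-1/2) = 1/6, which gives L = 36.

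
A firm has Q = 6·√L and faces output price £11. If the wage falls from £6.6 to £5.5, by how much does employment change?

From P·MP_L = w with MP_L = 3·L^(-1/2), the labor demand is L(w) = (33/w)^(2).
At w = 6.6: L = 25. At w = 5.5: L = 36.
ΔL = 36 − 25 = 11.

ΔL = 11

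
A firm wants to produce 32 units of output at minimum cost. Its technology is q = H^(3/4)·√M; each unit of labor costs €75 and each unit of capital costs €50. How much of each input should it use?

H* = 16, M* = 16

Cost minimization requires the marginal rate of technical substitution to equal the input-price ratio: MP_H/MP_M = w/r.
Here MP_H/MP_M = (3/4)·(M/H)/(1/2) = 1.5·(M/H). Setting this equal to 75/50 = 1.5 gives M = H.
Substituting into q = 32: H^(3/4)·(H)^(1/2) = 32.
Solving, H = 16 and M = 16.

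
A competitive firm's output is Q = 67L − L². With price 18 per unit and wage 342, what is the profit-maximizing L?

The marginal product of L is MP_L = 67 − 2L.
A price-taking firm hires until the value of the marginal product equals the wage: P·MP_L = w, so 18·(67 − 2L) = 342.
Then 67 − 2L = 19, giving L = 24.

L* = 24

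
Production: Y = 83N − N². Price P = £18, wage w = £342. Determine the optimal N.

N* = 32

The marginal product of N is MP_N = 83 − 2N.
A price-taking firm hires until the value of the marginal product equals the wage: P·MP_N = w, so 18·(83 − 2N) = 342.
Then 83 − 2N = 19, giving N = 32.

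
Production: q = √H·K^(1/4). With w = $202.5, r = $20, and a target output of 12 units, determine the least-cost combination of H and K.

Cost minimization requires the marginal rate of technical substitution to equal the input-price ratio: MP_H/MP_K = w/r.
Here MP_H/MP_K = (1/2)·(K/H)/(1/4) = 2·(K/H). Setting this equal to 202.5/20 = 10.125 gives K = 5.0625H.
Substituting into q = 12: H^(1/2)·(5.0625H)^(1/4) = 12.
Solving, H = 16 and K = 81.

H* = 16, K* = 81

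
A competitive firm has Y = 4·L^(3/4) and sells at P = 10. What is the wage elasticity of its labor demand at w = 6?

ε = -4

MP_L = (3/4)·4·L^(-1/4), so P·MP_L = w gives 30·L^(-1/4) = w.
Solving, L(w) = (30/w)^(4). This is a constant-elasticity form: L ∝ w^(−4), so ε = −4.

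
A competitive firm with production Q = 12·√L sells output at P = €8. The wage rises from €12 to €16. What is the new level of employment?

L* = 9

From P·MP_L = w with MP_L = 6·L^(-1/2), the labor demand is L(w) = (48/w)^(2).
At w = 12: L = 16. At w = 16: L = 9.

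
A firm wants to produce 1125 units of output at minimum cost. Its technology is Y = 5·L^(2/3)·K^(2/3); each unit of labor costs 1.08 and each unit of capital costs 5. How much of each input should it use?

L* = 125, K* = 27

Cost minimization requires the marginal rate of technical substitution to equal the input-price ratio: MP_L/MP_K = w/r.
Here MP_L/MP_K = (2/3)·(K/L)/(2/3) = (K/L). Setting this equal to 1.08/5 = 0.216 gives K = 0.216L.
Substituting into Y = 1125: 5·L^(2/3)·(0.216L)^(2/3) = 1125.
Solving, L = 125 and K = 27.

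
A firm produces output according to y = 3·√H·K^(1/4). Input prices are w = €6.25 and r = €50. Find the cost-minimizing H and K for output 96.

H* = 256, K* = 16

Cost minimization requires the marginal rate of technical substitution to equal the input-price ratio: MP_H/MP_K = w/r.
Here MP_H/MP_K = (1/2)·(K/H)/(1/4) = 2·(K/H). Setting this equal to 6.25/50 = 0.125 gives K = 0.0625H.
Substituting into y = 96: 3·H^(1/2)·(0.0625H)^(1/4) = 96.
Solving, H = 256 and K = 16.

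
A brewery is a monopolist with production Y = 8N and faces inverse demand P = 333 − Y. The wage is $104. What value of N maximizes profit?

Marginal revenue from the inverse demand is MR = 333 − 2Y.
The marginal product is MP_N = 8.
A monopolist hires until marginal revenue product equals the wage: MR·MP_N = w.
(333 − 16N)·8 = 104, so N = 20.

N* = 20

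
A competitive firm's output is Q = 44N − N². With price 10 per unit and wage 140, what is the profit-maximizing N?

The marginal product of N is MP_N = 44 − 2N.
A price-taking firm hires until the value of the marginal product equals the wage: P·MP_N = w, so 10·(44 − 2N) = 140.
Then 44 − 2N = 14, giving N = 15.

N* = 15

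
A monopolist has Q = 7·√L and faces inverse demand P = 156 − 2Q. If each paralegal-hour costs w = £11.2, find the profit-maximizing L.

Marginal revenue from the inverse demand is MR = 156 − 4Q.
The marginal product is MP_L = 3.5·L^(-1/2).
A monopolist hires until marginal revenue product equals the wage: MR·MP_L = w.
At L, Q = 7·√L. Substituting and solving: (156 − 28·√L)·3.5·L^(-1/2) = 11.2 gives L = 25.

L* = 25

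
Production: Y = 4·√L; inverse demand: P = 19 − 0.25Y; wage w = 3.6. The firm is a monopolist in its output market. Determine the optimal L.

Marginal revenue from the inverse demand is MR = 19 − 0.5Y.
The marginal product is MP_L = 2·L^(-1/2).
A monopolist hires until marginal revenue product equals the wage: MR·MP_L = w.
At L, Y = 4·√L. Substituting and solving: (19 − 2·√L)·2·L^(-1/2) = 3.6 gives L = 25.

L* = 25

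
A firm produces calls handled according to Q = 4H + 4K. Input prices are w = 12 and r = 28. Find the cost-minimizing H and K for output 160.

H* = 40, K* = 0

The inputs are perfect substitutes, so the firm uses whichever has the lower cost per unit of output.
Cost per unit of output via H is w/4 = 3; via K it is r/4 = 7. H is cheaper.
Producing Q = 160 with H alone: H = 40, K = 0.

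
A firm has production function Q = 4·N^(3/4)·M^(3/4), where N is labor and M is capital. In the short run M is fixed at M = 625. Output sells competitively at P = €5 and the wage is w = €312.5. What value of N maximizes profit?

N* = 1296

With M = 625, MP_N = (3/4)·4·N^(-1/4)·625^(3/4) = 375·N^(-1/4).
Profit maximization for a price taker requires P·MP_N = w: 5·375·N^(-1/4) = 312.5.
So N^(-1/4) = 1/6, which gives N = 1296.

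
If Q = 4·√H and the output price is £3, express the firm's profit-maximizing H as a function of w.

H(w) = 36/w²

MP_H = (1/2)·4·H^(-1/2) = 2·H^(-1/2).
Setting P·MP_H = w: 6·H^(-1/2) = w.
Solving for H: H^(-1/2) = w/6, so H = (6/w)^(2).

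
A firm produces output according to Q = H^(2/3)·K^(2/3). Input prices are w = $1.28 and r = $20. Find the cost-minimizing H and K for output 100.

H* = 125, K* = 8

Cost minimization requires the marginal rate of technical substitution to equal the input-price ratio: MP_H/MP_K = w/r.
Here MP_H/MP_K = (2/3)·(K/H)/(2/3) = (K/H). Setting this equal to 1.28/20 = 0.064 gives K = 0.064H.
Substituting into Q = 100: H^(2/3)·(0.064H)^(2/3) = 100.
Solving, H = 125 and K = 8.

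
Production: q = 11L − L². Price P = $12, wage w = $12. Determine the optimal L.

The marginal product of L is MP_L = 11 − 2L.
A price-taking firm hires until the value of the marginal product equals the wage: P·MP_L = w, so 12·(11 − 2L) = 12.
Then 11 − 2L = 1, giving L = 5.

L* = 5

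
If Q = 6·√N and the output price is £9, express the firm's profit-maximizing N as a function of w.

N(w) = 729/w²

MP_N = (1/2)·6·N^(-1/2) = 3·N^(-1/2).
Setting P·MP_N = w: 27·N^(-1/2) = w.
Solving for N: N^(-1/2) = w/27, so N = (27/w)^(2).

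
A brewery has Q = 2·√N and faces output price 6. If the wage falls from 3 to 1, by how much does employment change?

ΔN = 32

From P·MP_N = w with MP_N = N^(-1/2), the labor demand is N(w) = (6/w)^(2).
At w = 3: N = 4. At w = 1: N = 36.
ΔN = 36 − 4 = 32.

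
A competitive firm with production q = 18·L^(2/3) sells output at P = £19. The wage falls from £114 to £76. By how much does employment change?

ΔL = 19

From P·MP_L = w with MP_L = 12·L^(-1/3), the labor demand is L(w) = (228/w)^(3).
At w = 114: L = 8. At w = 76: L = 27.
ΔL = 27 − 8 = 19.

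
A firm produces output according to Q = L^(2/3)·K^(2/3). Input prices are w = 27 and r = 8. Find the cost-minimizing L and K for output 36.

Cost minimization requires the marginal rate of technical substitution to equal the input-price ratio: MP_L/MP_K = w/r.
Here MP_L/MP_K = (2/3)·(K/L)/(2/3) = (K/L). Setting this equal to 27/8 = 3.375 gives K = 3.375L.
Substituting into Q = 36: L^(2/3)·(3.375L)^(2/3) = 36.
Solving, L = 8 and K = 27.

L* = 8, K* = 27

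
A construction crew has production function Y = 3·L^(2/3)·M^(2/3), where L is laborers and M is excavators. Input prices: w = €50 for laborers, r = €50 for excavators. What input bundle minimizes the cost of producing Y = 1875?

L* = 125, M* = 125

Cost minimization requires the marginal rate of technical substitution to equal the input-price ratio: MP_L/MP_M = w/r.
Here MP_L/MP_M = (2/3)·(M/L)/(2/3) = (M/L). Setting this equal to 50/50 = 1 gives M = L.
Substituting into Y = 1875: 3·L^(2/3)·(L)^(2/3) = 1875.
Solving, L = 125 and M = 125.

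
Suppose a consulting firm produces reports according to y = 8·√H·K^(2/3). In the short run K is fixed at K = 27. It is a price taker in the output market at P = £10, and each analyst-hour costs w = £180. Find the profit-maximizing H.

H* = 4

With K = 27, MP_H = (1/2)·8·H^(-1/2)·27^(2/3) = 36·H^(-1/2).
Profit maximization for a price taker requires P·MP_H = w: 10·36·H^(-1/2) = 180.
So H^(-1/2) = 0.5, which gives H = 4.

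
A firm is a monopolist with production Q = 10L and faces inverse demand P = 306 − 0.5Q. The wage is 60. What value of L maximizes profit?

L* = 30

Marginal revenue from the inverse demand is MR = 306 − Q.
The marginal product is MP_L = 10.
A monopolist hires until marginal revenue product equals the wage: MR·MP_L = w.
(306 − 10L)·10 = 60, so L = 30.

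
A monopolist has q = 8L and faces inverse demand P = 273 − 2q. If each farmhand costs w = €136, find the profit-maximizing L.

L* = 8

Marginal revenue from the inverse demand is MR = 273 − 4q.
The marginal product is MP_L = 8.
A monopolist hires until marginal revenue product equals the wage: MR·MP_L = w.
(273 − 32L)·8 = 136, so L = 8.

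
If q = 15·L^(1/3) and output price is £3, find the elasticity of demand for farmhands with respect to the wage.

ε = -1.5

MP_L = (1/3)·15·L^(-2/3), so P·MP_L = w gives 15·L^(-2/3) = w.
Solving, L(w) = (15/w)^(3/2). This is a constant-elasticity form: L ∝ w^(−3/2), so ε = −3/2.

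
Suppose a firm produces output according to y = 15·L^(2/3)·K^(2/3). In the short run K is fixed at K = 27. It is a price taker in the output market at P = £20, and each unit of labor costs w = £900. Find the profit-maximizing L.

L* = 8

With K = 27, MP_L = (2/3)·15·L^(-1/3)·27^(2/3) = 90·L^(-1/3).
Profit maximization for a price taker requires P·MP_L = w: 20·90·L^(-1/3) = 900.
So L^(-1/3) = 0.5, which gives L = 8.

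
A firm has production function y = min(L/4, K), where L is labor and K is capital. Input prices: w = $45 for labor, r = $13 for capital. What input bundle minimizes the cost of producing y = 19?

L* = 76, K* = 19

With a fixed-proportions technology, the cost-minimizing bundle uses no slack in either input: L/4 = K = y.
So L = 4·19 = 76 and K = 19.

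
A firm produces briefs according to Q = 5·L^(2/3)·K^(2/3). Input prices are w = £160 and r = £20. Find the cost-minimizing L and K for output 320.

Cost minimization requires the marginal rate of technical substitution to equal the input-price ratio: MP_L/MP_K = w/r.
Here MP_L/MP_K = (2/3)·(K/L)/(2/3) = (K/L). Setting this equal to 160/20 = 8 gives K = 8L.
Substituting into Q = 320: 5·L^(2/3)·(8L)^(2/3) = 320.
Solving, L = 8 and K = 64.

L* = 8, K* = 64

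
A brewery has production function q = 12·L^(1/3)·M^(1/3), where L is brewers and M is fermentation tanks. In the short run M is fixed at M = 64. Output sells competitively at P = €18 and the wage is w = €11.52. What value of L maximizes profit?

With M = 64, MP_L = (1/3)·12·L^(-2/3)·64^(1/3) = 16·L^(-2/3).
Profit maximization for a price taker requires P·MP_L = w: 18·16·L^(-2/3) = 11.52.
So L^(-2/3) = 0.04, which gives L = 125.

L* = 125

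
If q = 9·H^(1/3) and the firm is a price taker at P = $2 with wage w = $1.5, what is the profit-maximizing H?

MP_H = (1/3)·9·H^(-2/3) = 3·H^(-2/3).
Profit maximization for a price taker requires P·MP_H = w: 2·3·H^(-2/3) = 1.5.
So H^(-2/3) = 0.25, which gives H = 8.

H* = 8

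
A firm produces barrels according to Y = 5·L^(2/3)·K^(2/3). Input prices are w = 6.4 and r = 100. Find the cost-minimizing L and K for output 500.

L* = 125, K* = 8

Cost minimization requires the marginal rate of technical substitution to equal the input-price ratio: MP_L/MP_K = w/r.
Here MP_L/MP_K = (2/3)·(K/L)/(2/3) = (K/L). Setting this equal to 6.4/100 = 0.064 gives K = 0.064L.
Substituting into Y = 500: 5·L^(2/3)·(0.064L)^(2/3) = 500.
Solving, L = 125 and K = 8.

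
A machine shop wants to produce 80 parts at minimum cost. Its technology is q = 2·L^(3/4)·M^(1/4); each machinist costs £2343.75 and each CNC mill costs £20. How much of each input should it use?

L* = 16, M* = 625

Cost minimization requires the marginal rate of technical substitution to equal the input-price ratio: MP_L/MP_M = w/r.
Here MP_L/MP_M = (3/4)·(M/L)/(1/4) = 3·(M/L). Setting this equal to 2343.75/20 = 117.1875 gives M = 39.0625L.
Substituting into q = 80: 2·L^(3/4)·(39.0625L)^(1/4) = 80.
Solving, L = 16 and M = 625.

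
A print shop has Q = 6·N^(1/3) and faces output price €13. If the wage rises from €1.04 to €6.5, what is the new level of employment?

N* = 8

From P·MP_N = w with MP_N = 2·N^(-2/3), the labor demand is N(w) = (26/w)^(3/2).
At w = 1.04: N = 125. At w = 6.5: N = 8.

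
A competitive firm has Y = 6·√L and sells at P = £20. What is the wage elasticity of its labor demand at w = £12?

ε = -2

MP_L = (1/2)·6·L^(-1/2), so P·MP_L = w gives 60·L^(-1/2) = w.
Solving, L(w) = (60/w)^(2). This is a constant-elasticity form: L ∝ w^(−2), so ε = −2.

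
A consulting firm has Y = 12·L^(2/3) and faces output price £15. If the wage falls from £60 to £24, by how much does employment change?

ΔL = 117

From P·MP_L = w with MP_L = 8·L^(-1/3), the labor demand is L(w) = (120/w)^(3).
At w = 60: L = 8. At w = 24: L = 125.
ΔL = 125 − 8 = 117.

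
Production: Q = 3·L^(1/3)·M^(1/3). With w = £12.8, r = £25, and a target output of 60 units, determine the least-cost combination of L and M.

Cost minimization requires the marginal rate of technical substitution to equal the input-price ratio: MP_L/MP_M = w/r.
Here MP_L/MP_M = (1/3)·(M/L)/(1/3) = (M/L). Setting this equal to 12.8/25 = 0.512 gives M = 0.512L.
Substituting into Q = 60: 3·L^(1/3)·(0.512L)^(1/3) = 60.
Solving, L = 125 and M = 64.

L* = 125, M* = 64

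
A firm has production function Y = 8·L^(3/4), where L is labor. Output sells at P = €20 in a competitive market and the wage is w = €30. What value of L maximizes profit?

MP_L = (3/4)·8·L^(-1/4) = 6·L^(-1/4).
Profit maximization for a price taker requires P·MP_L = w: 20·6·L^(-1/4) = 30.
So L^(-1/4) = 0.25, which gives L = 256.

L* = 256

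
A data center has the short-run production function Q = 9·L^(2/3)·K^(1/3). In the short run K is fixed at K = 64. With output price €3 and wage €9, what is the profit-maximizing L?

L* = 512

With K = 64, MP_L = (2/3)·9·L^(-1/3)·64^(1/3) = 24·L^(-1/3).
Profit maximization for a price taker requires P·MP_L = w: 3·24·L^(-1/3) = 9.
So L^(-1/3) = 0.125, which gives L = 512.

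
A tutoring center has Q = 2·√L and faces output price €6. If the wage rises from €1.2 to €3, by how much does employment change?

ΔL = -21

From P·MP_L = w with MP_L = L^(-1/2), the labor demand is L(w) = (6/w)^(2).
At w = 1.2: L = 25. At w = 3: L = 4.
ΔL = 4 − 25 = -21.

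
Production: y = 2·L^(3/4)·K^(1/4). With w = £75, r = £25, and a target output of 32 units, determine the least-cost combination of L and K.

Cost minimization requires the marginal rate of technical substitution to equal the input-price ratio: MP_L/MP_K = w/r.
Here MP_L/MP_K = (3/4)·(K/L)/(1/4) = 3·(K/L). Setting this equal to 75/25 = 3 gives K = L.
Substituting into y = 32: 2·L^(3/4)·(L)^(1/4) = 32.
Solving, L = 16 and K = 16.

L* = 16, K* = 16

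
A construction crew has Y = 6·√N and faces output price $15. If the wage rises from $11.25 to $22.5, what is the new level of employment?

From P·MP_N = w with MP_N = 3·N^(-1/2), the labor demand is N(w) = (45/w)^(2).
At w = 11.25: N = 16. At w = 22.5: N = 4.

N* = 4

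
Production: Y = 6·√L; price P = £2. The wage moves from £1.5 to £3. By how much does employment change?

From P·MP_L = w with MP_L = 3·L^(-1/2), the labor demand is L(w) = (6/w)^(2).
At w = 1.5: L = 16. At w = 3: L = 4.
ΔL = 4 − 16 = -12.

ΔL = -12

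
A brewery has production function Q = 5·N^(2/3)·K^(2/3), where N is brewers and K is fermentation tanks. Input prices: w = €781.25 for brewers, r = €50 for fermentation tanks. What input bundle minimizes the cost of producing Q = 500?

N* = 8, K* = 125

Cost minimization requires the marginal rate of technical substitution to equal the input-price ratio: MP_N/MP_K = w/r.
Here MP_N/MP_K = (2/3)·(K/N)/(2/3) = (K/N). Setting this equal to 781.25/50 = 15.625 gives K = 15.625N.
Substituting into Q = 500: 5·N^(2/3)·(15.625N)^(2/3) = 500.
Solving, N = 8 and K = 125.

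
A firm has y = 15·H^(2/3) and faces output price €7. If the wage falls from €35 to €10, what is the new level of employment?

From P·MP_H = w with MP_H = 10·H^(-1/3), the labor demand is H(w) = (70/w)^(3).
At w = 35: H = 8. At w = 10: H = 343.

H* = 343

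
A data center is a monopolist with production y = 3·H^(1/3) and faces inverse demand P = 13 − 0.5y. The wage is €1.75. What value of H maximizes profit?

H* = 8

Marginal revenue from the inverse demand is MR = 13 − y.
The marginal product is MP_H = H^(-2/3).
A monopolist hires until marginal revenue product equals the wage: MR·MP_H = w.
At H, y = 3·H^(1/3). Substituting and solving: (13 − 3·H^(1/3))·H^(-2/3) = 1.75 gives H = 8.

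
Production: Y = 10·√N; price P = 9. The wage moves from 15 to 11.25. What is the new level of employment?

N* = 16

From P·MP_N = w with MP_N = 5·N^(-1/2), the labor demand is N(w) = (45/w)^(2).
At w = 15: N = 9. At w = 11.25: N = 16.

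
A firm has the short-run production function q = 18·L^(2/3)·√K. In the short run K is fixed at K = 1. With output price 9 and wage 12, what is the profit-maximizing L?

With K = 1, MP_L = (2/3)·18·L^(-1/3)·1^(1/2) = 12·L^(-1/3).
Profit maximization for a price taker requires P·MP_L = w: 9·12·L^(-1/3) = 12.
So L^(-1/3) = 1/9, which gives L = 729.

L* = 729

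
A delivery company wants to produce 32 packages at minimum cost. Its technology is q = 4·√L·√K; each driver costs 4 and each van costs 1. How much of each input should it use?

L* = 4, K* = 16

Cost minimization requires the marginal rate of technical substitution to equal the input-price ratio: MP_L/MP_K = w/r.
Here MP_L/MP_K = (1/2)·(K/L)/(1/2) = (K/L). Setting this equal to 4/1 = 4 gives K = 4L.
Substituting into q = 32: 4·L^(1/2)·(4L)^(1/2) = 32.
Solving, L = 4 and K = 16.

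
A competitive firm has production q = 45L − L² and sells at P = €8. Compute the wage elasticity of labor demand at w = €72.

From P·MP_L = w with MP_L = 45 − 2L, labor demand is L(w) = (45 − w/8)/2.
dL/dw = −1/(16) = -0.0625.
At w = 72, L = 18, so ε = (dL/dw)·(w/L) = (-0.0625)·(72/18) = -0.25.

ε = -0.25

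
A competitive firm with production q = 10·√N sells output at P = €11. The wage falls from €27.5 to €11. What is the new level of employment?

N* = 25

From P·MP_N = w with MP_N = 5·N^(-1/2), the labor demand is N(w) = (55/w)^(2).
At w = 27.5: N = 4. At w = 11: N = 25.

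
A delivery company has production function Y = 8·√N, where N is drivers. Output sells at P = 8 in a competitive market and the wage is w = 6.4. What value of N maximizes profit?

N* = 25

MP_N = (1/2)·8·N^(-1/2) = 4·N^(-1/2).
Profit maximization for a price taker requires P·MP_N = w: 8·4·N^(-1/2) = 6.4.
So N^(-1/2) = 0.2, which gives N = 25.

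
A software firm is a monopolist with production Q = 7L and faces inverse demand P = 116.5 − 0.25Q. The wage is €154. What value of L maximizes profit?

Marginal revenue from the inverse demand is MR = 116.5 − 0.5Q.
The marginal product is MP_L = 7.
A monopolist hires until marginal revenue product equals the wage: MR·MP_L = w.
(116.5 − 3.5L)·7 = 154, so L = 27.

L* = 27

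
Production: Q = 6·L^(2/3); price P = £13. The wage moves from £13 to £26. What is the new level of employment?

From P·MP_L = w with MP_L = 4·L^(-1/3), the labor demand is L(w) = (52/w)^(3).
At w = 13: L = 64. At w = 26: L = 8.

L* = 8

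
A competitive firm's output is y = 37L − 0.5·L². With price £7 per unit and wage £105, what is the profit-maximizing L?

L* = 22

The marginal product of L is MP_L = 37 − L.
A price-taking firm hires until the value of the marginal product equals the wage: P·MP_L = w, so 7·(37 − L) = 105.
Then 37 − L = 15, giving L = 22.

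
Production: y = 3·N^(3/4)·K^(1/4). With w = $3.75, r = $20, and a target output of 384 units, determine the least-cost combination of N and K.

Cost minimization requires the marginal rate of technical substitution to equal the input-price ratio: MP_N/MP_K = w/r.
Here MP_N/MP_K = (3/4)·(K/N)/(1/4) = 3·(K/N). Setting this equal to 3.75/20 = 0.1875 gives K = 0.0625N.
Substituting into y = 384: 3·N^(3/4)·(0.0625N)^(1/4) = 384.
Solving, N = 256 and K = 16.

N* = 256, K* = 16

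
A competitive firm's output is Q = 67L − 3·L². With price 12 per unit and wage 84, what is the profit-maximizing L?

L* = 10

The marginal product of L is MP_L = 67 − 6L.
A price-taking firm hires until the value of the marginal product equals the wage: P·MP_L = w, so 12·(67 − 6L) = 84.
Then 67 − 6L = 7, giving L = 10.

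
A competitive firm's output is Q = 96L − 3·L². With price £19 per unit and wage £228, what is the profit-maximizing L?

The marginal product of L is MP_L = 96 − 6L.
A price-taking firm hires until the value of the marginal product equals the wage: P·MP_L = w, so 19·(96 − 6L) = 228.
Then 96 − 6L = 12, giving L = 14.

L* = 14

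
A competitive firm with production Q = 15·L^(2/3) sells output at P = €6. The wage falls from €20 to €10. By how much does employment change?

From P·MP_L = w with MP_L = 10·L^(-1/3), the labor demand is L(w) = (60/w)^(3).
At w = 20: L = 27. At w = 10: L = 216.
ΔL = 216 − 27 = 189.

ΔL = 189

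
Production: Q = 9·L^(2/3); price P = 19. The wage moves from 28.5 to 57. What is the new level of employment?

L* = 8

From P·MP_L = w with MP_L = 6·L^(-1/3), the labor demand is L(w) = (114/w)^(3).
At w = 28.5: L = 64. At w = 57: L = 8.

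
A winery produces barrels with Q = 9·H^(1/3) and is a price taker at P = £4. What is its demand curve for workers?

MP_H = (1/3)·9·H^(-2/3) = 3·H^(-2/3).
Setting P·MP_H = w: 12·H^(-2/3) = w.
Solving for H: H^(-2/3) = w/12, so H = (12/w)^(3/2).

H(w) = (12/w)^(3/2)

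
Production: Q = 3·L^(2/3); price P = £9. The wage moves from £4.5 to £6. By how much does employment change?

From P·MP_L = w with MP_L = 2·L^(-1/3), the labor demand is L(w) = (18/w)^(3).
At w = 4.5: L = 64. At w = 6: L = 27.
ΔL = 27 − 64 = -37.

ΔL = -37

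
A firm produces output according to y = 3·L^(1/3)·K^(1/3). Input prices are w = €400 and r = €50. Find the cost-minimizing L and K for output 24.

L* = 8, K* = 64

Cost minimization requires the marginal rate of technical substitution to equal the input-price ratio: MP_L/MP_K = w/r.
Here MP_L/MP_K = (1/3)·(K/L)/(1/3) = (K/L). Setting this equal to 400/50 = 8 gives K = 8L.
Substituting into y = 24: 3·L^(1/3)·(8L)^(1/3) = 24.
Solving, L = 8 and K = 64.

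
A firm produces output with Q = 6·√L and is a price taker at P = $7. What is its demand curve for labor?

MP_L = (1/2)·6·L^(-1/2) = 3·L^(-1/2).
Setting P·MP_L = w: 21·L^(-1/2) = w.
Solving for L: L^(-1/2) = w/21, so L = (21/w)^(2).

L(w) = 441/w²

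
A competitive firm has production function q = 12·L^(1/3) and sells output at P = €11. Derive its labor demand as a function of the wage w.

MP_L = (1/3)·12·L^(-2/3) = 4·L^(-2/3).
Setting P·MP_L = w: 44·L^(-2/3) = w.
Solving for L: L^(-2/3) = w/44, so L = (44/w)^(3/2).

L(w) = (44/w)^(3/2)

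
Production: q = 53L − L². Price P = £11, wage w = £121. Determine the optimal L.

The marginal product of L is MP_L = 53 − 2L.
A price-taking firm hires until the value of the marginal product equals the wage: P·MP_L = w, so 11·(53 − 2L) = 121.
Then 53 − 2L = 11, giving L = 21.

L* = 21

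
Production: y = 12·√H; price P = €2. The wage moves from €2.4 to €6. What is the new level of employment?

From P·MP_H = w with MP_H = 6·H^(-1/2), the labor demand is H(w) = (12/w)^(2).
At w = 2.4: H = 25. At w = 6: H = 4.

H* = 4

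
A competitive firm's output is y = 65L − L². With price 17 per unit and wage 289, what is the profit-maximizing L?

L* = 24

The marginal product of L is MP_L = 65 − 2L.
A price-taking firm hires until the value of the marginal product equals the wage: P·MP_L = w, so 17·(65 − 2L) = 289.
Then 65 − 2L = 17, giving L = 24.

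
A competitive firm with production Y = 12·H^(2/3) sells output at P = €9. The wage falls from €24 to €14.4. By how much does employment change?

From P·MP_H = w with MP_H = 8·H^(-1/3), the labor demand is H(w) = (72/w)^(3).
At w = 24: H = 27. At w = 14.4: H = 125.
ΔH = 125 − 27 = 98.

ΔH = 98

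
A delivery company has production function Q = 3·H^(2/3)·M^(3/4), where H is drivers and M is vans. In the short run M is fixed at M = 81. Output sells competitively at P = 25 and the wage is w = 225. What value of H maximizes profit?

With M = 81, MP_H = (2/3)·3·H^(-1/3)·81^(3/4) = 54·H^(-1/3).
Profit maximization for a price taker requires P·MP_H = w: 25·54·H^(-1/3) = 225.
So H^(-1/3) = 1/6, which gives H = 216.

H* = 216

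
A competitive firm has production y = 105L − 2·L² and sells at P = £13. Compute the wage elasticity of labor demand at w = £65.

From P·MP_L = w with MP_L = 105 − 4L, labor demand is L(w) = (105 − w/13)/4.
dL/dw = −1/(52) = -1/52.
At w = 65, L = 25, so ε = (dL/dw)·(w/L) = (-1/52)·(65/25) = -0.05.

ε = -0.05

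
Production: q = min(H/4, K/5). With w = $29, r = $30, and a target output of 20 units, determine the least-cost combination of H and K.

H* = 80, K* = 100

With a fixed-proportions technology, the cost-minimizing bundle uses no slack in either input: H/4 = K/5 = q.
So H = 4·20 = 80 and K = 5·20 = 100.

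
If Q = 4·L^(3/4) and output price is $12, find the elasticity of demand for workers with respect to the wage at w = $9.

MP_L = (3/4)·4·L^(-1/4), so P·MP_L = w gives 36·L^(-1/4) = w.
Solving, L(w) = (36/w)^(4). This is a constant-elasticity form: L ∝ w^(−4), so ε = −4.

ε = -4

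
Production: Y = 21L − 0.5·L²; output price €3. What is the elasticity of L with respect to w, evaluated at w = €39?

ε = -1.625

From P·MP_L = w with MP_L = 21 − L, labor demand is L(w) = 21 − w/3.
dL/dw = −1/(3) = -1/3.
At w = 39, L = 8, so ε = (dL/dw)·(w/L) = (-1/3)·(39/8) = -1.625.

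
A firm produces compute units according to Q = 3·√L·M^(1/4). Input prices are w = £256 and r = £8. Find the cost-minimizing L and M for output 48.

L* = 16, M* = 256

Cost minimization requires the marginal rate of technical substitution to equal the input-price ratio: MP_L/MP_M = w/r.
Here MP_L/MP_M = (1/2)·(M/L)/(1/4) = 2·(M/L). Setting this equal to 256/8 = 32 gives M = 16L.
Substituting into Q = 48: 3·L^(1/2)·(16L)^(1/4) = 48.
Solving, L = 16 and M = 256.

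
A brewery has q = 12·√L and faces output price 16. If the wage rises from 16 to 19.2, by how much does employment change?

From P·MP_L = w with MP_L = 6·L^(-1/2), the labor demand is L(w) = (96/w)^(2).
At w = 16: L = 36. At w = 19.2: L = 25.
ΔL = 25 − 36 = -11.

ΔL = -11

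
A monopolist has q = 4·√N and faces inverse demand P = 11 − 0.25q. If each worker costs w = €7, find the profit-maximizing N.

N* = 4

Marginal revenue from the inverse demand is MR = 11 − 0.5q.
The marginal product is MP_N = 2·N^(-1/2).
A monopolist hires until marginal revenue product equals the wage: MR·MP_N = w.
At N, q = 4·√N. Substituting and solving: (11 − 2·√N)·2·N^(-1/2) = 7 gives N = 4.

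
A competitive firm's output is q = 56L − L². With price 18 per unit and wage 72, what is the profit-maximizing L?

L* = 26

The marginal product of L is MP_L = 56 − 2L.
A price-taking firm hires until the value of the marginal product equals the wage: P·MP_L = w, so 18·(56 − 2L) = 72.
Then 56 − 2L = 4, giving L = 26.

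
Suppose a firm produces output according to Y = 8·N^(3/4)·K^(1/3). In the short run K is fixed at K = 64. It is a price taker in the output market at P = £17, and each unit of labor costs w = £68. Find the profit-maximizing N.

N* = 1296

With K = 64, MP_N = (3/4)·8·N^(-1/4)·64^(1/3) = 24·N^(-1/4).
Profit maximization for a price taker requires P·MP_N = w: 17·24·N^(-1/4) = 68.
So N^(-1/4) = 1/6, which gives N = 1296.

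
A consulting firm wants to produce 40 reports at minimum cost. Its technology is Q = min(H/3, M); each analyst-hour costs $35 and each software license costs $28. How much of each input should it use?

H* = 120, M* = 40

With a fixed-proportions technology, the cost-minimizing bundle uses no slack in either input: H/3 = M = Q.
So H = 3·40 = 120 and M = 40.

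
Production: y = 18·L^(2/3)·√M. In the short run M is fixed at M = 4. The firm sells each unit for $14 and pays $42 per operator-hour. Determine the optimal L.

With M = 4, MP_L = (2/3)·18·L^(-1/3)·4^(1/2) = 24·L^(-1/3).
Profit maximization for a price taker requires P·MP_L = w: 14·24·L^(-1/3) = 42.
So L^(-1/3) = 0.125, which gives L = 512.

L* = 512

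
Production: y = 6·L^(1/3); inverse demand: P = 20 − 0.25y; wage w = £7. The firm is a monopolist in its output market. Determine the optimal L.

L* = 8

Marginal revenue from the inverse demand is MR = 20 − 0.5y.
The marginal product is MP_L = 2·L^(-2/3).
A monopolist hires until marginal revenue product equals the wage: MR·MP_L = w.
At L, y = 6·L^(1/3). Substituting and solving: (20 − 3·L^(1/3))·2·L^(-2/3) = 7 gives L = 8.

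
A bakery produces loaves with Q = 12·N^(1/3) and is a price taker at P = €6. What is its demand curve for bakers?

MP_N = (1/3)·12·N^(-2/3) = 4·N^(-2/3).
Setting P·MP_N = w: 24·N^(-2/3) = w.
Solving for N: N^(-2/3) = w/24, so N = (24/w)^(3/2).

N(w) = (24/w)^(3/2)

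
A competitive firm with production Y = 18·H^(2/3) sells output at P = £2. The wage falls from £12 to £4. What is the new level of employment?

H* = 216

From P·MP_H = w with MP_H = 12·H^(-1/3), the labor demand is H(w) = (24/w)^(3).
At w = 12: H = 8. At w = 4: H = 216.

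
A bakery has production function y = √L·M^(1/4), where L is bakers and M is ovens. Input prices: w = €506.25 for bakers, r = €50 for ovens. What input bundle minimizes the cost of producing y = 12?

L* = 16, M* = 81

Cost minimization requires the marginal rate of technical substitution to equal the input-price ratio: MP_L/MP_M = w/r.
Here MP_L/MP_M = (1/2)·(M/L)/(1/4) = 2·(M/L). Setting this equal to 506.25/50 = 10.125 gives M = 5.0625L.
Substituting into y = 12: L^(1/2)·(5.0625L)^(1/4) = 12.
Solving, L = 16 and M = 81.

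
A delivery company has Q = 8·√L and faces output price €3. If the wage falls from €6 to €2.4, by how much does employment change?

From P·MP_L = w with MP_L = 4·L^(-1/2), the labor demand is L(w) = (12/w)^(2).
At w = 6: L = 4. At w = 2.4: L = 25.
ΔL = 25 − 4 = 21.

ΔL = 21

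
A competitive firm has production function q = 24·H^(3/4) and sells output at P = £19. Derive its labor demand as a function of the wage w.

MP_H = (3/4)·24·H^(-1/4) = 18·H^(-1/4).
Setting P·MP_H = w: 342·H^(-1/4) = w.
Solving for H: H^(-1/4) = w/342, so H = (342/w)^(4).

H(w) = (342/w)^(4)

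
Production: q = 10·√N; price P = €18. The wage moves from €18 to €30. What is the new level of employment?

From P·MP_N = w with MP_N = 5·N^(-1/2), the labor demand is N(w) = (90/w)^(2).
At w = 18: N = 25. At w = 30: N = 9.

N* = 9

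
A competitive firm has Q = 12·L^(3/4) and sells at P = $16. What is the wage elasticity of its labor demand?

MP_L = (3/4)·12·L^(-1/4), so P·MP_L = w gives 144·L^(-1/4) = w.
Solving, L(w) = (144/w)^(4). This is a constant-elasticity form: L ∝ w^(−4), so ε = −4.

ε = -4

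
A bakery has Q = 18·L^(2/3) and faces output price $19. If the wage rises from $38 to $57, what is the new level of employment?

L* = 64

From P·MP_L = w with MP_L = 12·L^(-1/3), the labor demand is L(w) = (228/w)^(3).
At w = 38: L = 216. At w = 57: L = 64.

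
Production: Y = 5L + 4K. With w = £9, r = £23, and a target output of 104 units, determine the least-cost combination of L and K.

The inputs are perfect substitutes, so the firm uses whichever has the lower cost per unit of output.
Cost per unit of output via L is w/5 = 1.8; via K it is r/4 = 5.75. L is cheaper.
Producing Y = 104 with L alone: L = 20.8, K = 0.

L* = 20.8, K* = 0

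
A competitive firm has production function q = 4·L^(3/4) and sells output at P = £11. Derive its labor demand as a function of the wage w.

MP_L = (3/4)·4·L^(-1/4) = 3·L^(-1/4).
Setting P·MP_L = w: 33·L^(-1/4) = w.
Solving for L: L^(-1/4) = w/33, so L = (33/w)^(4).

L(w) = 1185921/w^(4)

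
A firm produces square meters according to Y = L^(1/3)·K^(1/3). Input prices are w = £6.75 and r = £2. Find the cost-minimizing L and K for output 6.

Cost minimization requires the marginal rate of technical substitution to equal the input-price ratio: MP_L/MP_K = w/r.
Here MP_L/MP_K = (1/3)·(K/L)/(1/3) = (K/L). Setting this equal to 6.75/2 = 3.375 gives K = 3.375L.
Substituting into Y = 6: L^(1/3)·(3.375L)^(1/3) = 6.
Solving, L = 8 and K = 27.

L* = 8, K* = 27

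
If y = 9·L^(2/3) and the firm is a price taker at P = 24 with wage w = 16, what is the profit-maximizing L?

L* = 729

MP_L = (2/3)·9·L^(-1/3) = 6·L^(-1/3).
Profit maximization for a price taker requires P·MP_L = w: 24·6·L^(-1/3) = 16.
So L^(-1/3) = 1/9, which gives L = 729.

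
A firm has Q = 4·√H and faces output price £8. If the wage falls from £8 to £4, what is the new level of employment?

H* = 16

From P·MP_H = w with MP_H = 2·H^(-1/2), the labor demand is H(w) = (16/w)^(2).
At w = 8: H = 4. At w = 4: H = 16.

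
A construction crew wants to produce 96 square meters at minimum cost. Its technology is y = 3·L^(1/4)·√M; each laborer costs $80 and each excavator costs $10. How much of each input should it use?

L* = 16, M* = 256

Cost minimization requires the marginal rate of technical substitution to equal the input-price ratio: MP_L/MP_M = w/r.
Here MP_L/MP_M = (1/4)·(M/L)/(1/2) = 0.5·(M/L). Setting this equal to 80/10 = 8 gives M = 16L.
Substituting into y = 96: 3·L^(1/4)·(16L)^(1/2) = 96.
Solving, L = 16 and M = 256.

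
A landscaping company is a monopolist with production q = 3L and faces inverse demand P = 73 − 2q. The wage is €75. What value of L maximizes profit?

Marginal revenue from the inverse demand is MR = 73 − 4q.
The marginal product is MP_L = 3.
A monopolist hires until marginal revenue product equals the wage: MR·MP_L = w.
(73 − 12L)·3 = 75, so L = 4.

L* = 4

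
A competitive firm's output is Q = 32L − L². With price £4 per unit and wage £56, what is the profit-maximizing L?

The marginal product of L is MP_L = 32 − 2L.
A price-taking firm hires until the value of the marginal product equals the wage: P·MP_L = w, so 4·(32 − 2L) = 56.
Then 32 − 2L = 14, giving L = 9.

L* = 9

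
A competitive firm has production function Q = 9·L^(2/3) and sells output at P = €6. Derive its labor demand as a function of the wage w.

MP_L = (2/3)·9·L^(-1/3) = 6·L^(-1/3).
Setting P·MP_L = w: 36·L^(-1/3) = w.
Solving for L: L^(-1/3) = w/36, so L = (36/w)^(3).

L(w) = 46656/w³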